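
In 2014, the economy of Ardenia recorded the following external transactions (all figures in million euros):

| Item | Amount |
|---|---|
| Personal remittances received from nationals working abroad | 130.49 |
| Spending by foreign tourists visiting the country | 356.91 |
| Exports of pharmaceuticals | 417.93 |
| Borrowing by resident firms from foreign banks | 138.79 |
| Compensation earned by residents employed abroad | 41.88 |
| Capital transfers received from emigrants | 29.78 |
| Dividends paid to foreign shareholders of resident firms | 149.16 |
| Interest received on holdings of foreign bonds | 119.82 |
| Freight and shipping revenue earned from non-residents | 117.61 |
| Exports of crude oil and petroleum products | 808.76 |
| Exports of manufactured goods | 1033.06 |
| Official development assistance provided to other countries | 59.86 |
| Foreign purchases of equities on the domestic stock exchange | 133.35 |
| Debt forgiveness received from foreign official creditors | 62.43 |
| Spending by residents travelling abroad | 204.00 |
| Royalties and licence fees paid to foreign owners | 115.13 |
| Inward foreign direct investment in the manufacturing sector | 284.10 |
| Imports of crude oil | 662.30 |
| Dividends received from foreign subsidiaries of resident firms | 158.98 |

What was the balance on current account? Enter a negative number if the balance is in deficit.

Goods: 808.76 + 1033.06 + 417.93 - 662.30 = 1597.45
Services: -115.13 + 117.61 + 356.91 - 204.00 = 155.39
Primary income: -149.16 + 158.98 + 119.82 + 41.88 = 171.52
Secondary income: -59.86 + 130.49 = 70.63
Current account = 1597.45 + 155.39 + 171.52 + 70.63 = 1994.99
(Excluded from the current account — financial account: borrowing by resident firms from foreign banks 138.79, foreign purchases of equities on the domestic stock exchange 133.35, inward foreign direct investment in the manufacturing sector 284.10; capital account: capital transfers received from emigrants 29.78, debt forgiveness received from foreign official creditors 62.43.)

1994.99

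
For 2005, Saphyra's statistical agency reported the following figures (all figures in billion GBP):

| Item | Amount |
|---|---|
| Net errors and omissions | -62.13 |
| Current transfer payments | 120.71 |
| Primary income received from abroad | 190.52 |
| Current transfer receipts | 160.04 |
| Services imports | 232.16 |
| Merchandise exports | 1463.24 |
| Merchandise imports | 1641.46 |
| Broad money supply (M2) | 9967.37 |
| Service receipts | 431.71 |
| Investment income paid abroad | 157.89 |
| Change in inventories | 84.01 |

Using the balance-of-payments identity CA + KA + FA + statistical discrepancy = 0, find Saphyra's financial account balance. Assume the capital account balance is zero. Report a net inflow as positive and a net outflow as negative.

-31.16

Goods balance = 1463.24 - 1641.46 = -178.22
Services balance = 431.71 - 232.16 = 199.55
Trade balance (goods + services) = -178.22 + 199.55 = 21.33
Net primary income = 190.52 - 157.89 = 32.63
Net secondary income = 160.04 - 120.71 = 39.33
Current account = 21.33 + 32.63 + 39.33 = 93.29
Financial account = -(93.29 + (-62.13)) = -31.16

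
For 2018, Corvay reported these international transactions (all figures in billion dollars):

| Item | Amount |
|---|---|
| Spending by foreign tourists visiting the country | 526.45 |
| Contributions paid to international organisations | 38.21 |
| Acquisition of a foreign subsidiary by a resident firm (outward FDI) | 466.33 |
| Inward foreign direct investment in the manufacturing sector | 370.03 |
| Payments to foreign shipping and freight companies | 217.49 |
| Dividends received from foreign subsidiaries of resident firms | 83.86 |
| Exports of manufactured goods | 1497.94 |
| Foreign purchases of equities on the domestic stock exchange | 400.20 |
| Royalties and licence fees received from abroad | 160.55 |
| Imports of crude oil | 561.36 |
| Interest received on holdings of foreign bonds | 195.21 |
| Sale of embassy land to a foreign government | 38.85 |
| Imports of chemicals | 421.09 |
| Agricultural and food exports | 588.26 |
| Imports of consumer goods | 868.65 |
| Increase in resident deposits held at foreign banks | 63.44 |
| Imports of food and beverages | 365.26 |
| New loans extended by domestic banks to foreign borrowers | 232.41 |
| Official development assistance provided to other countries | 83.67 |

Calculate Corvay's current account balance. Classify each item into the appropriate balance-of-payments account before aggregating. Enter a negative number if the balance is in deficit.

Goods: -421.09 - 561.36 + 1497.94 - 868.65 + 588.26 - 365.26 = -130.16
Services: 526.45 - 217.49 + 160.55 = 469.51
Primary income: 195.21 + 83.86 = 279.07
Secondary income: -38.21 - 83.67 = -121.88
Current account = (-130.16) + 469.51 + 279.07 + (-121.88) = 496.54
(Excluded from the current account — financial account: acquisition of a foreign subsidiary by a resident firm (outward FDI) 466.33, inward foreign direct investment in the manufacturing sector 370.03, foreign purchases of equities on the domestic stock exchange 400.20, increase in resident deposits held at foreign banks 63.44, new loans extended by domestic banks to foreign borrowers 232.41; capital account: sale of embassy land to a foreign government 38.85.)

496.54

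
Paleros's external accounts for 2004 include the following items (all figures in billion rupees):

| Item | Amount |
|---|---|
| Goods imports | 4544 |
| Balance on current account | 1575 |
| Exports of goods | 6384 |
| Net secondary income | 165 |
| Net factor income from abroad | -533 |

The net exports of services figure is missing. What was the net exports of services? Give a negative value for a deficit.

103

Current account = goods balance + services balance + net primary income + net secondary income
Sum of the known components = 1472
Net exports of services = CA - (known components) = 1575 - 1472 = 103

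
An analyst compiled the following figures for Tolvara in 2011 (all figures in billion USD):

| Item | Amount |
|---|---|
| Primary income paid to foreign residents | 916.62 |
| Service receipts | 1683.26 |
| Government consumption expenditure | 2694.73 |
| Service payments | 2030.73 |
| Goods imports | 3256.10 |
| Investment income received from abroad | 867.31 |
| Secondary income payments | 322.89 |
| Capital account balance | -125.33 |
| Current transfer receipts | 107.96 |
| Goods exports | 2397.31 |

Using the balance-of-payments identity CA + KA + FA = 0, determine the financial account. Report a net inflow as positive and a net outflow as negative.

1595.83

Goods balance = 2397.31 - 3256.10 = -858.79
Services balance = 1683.26 - 2030.73 = -347.47
Trade balance (goods + services) = -858.79 + (-347.47) = -1206.26
Net primary income = 867.31 - 916.62 = -49.31
Net secondary income = 107.96 - 322.89 = -214.93
Current account = -1206.26 + (-49.31) + (-214.93) = -1470.50
Financial account = -(-1470.50 + (-125.33)) = 1595.83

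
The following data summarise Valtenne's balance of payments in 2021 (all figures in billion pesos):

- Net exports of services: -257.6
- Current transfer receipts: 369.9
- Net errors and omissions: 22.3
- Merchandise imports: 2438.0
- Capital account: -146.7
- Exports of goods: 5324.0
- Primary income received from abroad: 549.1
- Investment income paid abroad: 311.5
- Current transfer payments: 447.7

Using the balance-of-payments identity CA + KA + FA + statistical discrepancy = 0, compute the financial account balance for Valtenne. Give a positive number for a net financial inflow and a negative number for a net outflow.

Goods balance = 5324.0 - 2438.0 = 2886.0
Services balance = -257.6
Trade balance (goods + services) = 2886.0 + (-257.6) = 2628.4
Net primary income = 549.1 - 311.5 = 237.6
Net secondary income = 369.9 - 447.7 = -77.8
Current account = 2628.4 + 237.6 + (-77.8) = 2788.2
Financial account = -(2788.2 + (-146.7) + 22.3) = -2663.8

-2663.8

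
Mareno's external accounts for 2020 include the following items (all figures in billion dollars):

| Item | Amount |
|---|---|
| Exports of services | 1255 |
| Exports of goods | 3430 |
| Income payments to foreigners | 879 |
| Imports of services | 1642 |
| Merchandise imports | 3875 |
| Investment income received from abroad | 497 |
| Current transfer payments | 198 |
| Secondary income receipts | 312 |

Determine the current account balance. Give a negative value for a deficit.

Goods balance = 3430 - 3875 = -445
Services balance = 1255 - 1642 = -387
Trade balance (goods + services) = -445 + (-387) = -832
Net primary income = 497 - 879 = -382
Net secondary income = 312 - 198 = 114
Current account = -832 + (-382) + 114 = -1100

-1100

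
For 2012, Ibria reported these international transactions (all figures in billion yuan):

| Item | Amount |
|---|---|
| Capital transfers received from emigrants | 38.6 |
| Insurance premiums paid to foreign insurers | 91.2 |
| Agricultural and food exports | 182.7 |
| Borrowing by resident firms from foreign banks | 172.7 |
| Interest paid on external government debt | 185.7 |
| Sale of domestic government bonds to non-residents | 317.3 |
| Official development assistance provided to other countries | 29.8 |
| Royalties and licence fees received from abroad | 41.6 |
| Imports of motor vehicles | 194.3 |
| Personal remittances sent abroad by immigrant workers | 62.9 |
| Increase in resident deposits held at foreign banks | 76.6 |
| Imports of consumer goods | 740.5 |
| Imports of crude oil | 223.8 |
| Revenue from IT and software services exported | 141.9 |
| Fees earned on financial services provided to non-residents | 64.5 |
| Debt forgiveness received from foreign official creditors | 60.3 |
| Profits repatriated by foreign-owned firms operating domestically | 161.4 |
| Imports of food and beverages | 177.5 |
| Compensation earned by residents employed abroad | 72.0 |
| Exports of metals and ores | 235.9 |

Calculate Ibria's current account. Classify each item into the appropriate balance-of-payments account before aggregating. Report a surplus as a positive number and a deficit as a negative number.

Goods: -177.5 + 182.7 - 223.8 + 235.9 - 194.3 - 740.5 = -917.5
Services: 64.5 + 141.9 + 41.6 - 91.2 = 156.8
Primary income: 72.0 - 185.7 - 161.4 = -275.1
Secondary income: -62.9 - 29.8 = -92.7
Current account = (-917.5) + 156.8 + (-275.1) + (-92.7) = -1128.5
(Excluded from the current account — capital account: capital transfers received from emigrants 38.6, debt forgiveness received from foreign official creditors 60.3; financial account: borrowing by resident firms from foreign banks 172.7, sale of domestic government bonds to non-residents 317.3, increase in resident deposits held at foreign banks 76.6.)

-1128.5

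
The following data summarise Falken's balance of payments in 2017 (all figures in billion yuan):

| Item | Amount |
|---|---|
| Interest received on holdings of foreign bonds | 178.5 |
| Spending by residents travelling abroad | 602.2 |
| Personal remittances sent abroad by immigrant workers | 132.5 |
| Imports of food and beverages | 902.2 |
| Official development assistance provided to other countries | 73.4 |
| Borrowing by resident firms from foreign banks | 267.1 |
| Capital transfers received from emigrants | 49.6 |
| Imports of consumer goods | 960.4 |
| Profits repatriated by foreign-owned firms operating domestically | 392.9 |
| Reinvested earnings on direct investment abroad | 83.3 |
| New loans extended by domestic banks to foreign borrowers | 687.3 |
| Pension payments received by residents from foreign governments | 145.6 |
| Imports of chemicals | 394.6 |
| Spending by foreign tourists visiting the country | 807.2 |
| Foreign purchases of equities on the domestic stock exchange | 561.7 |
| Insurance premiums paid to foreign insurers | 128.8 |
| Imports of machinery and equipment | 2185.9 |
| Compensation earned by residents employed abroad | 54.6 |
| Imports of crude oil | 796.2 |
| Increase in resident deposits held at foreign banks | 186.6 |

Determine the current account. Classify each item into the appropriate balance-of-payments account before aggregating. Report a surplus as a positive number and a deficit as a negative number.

-5299.9

Goods: -394.6 - 796.2 - 902.2 - 960.4 - 2185.9 = -5239.3
Services: -602.2 + 807.2 - 128.8 = 76.2
Primary income: 178.5 + 83.3 - 392.9 + 54.6 = -76.5
Secondary income: -73.4 + 145.6 - 132.5 = -60.3
Current account = (-5239.3) + 76.2 + (-76.5) + (-60.3) = -5299.9
(Excluded from the current account — financial account: borrowing by resident firms from foreign banks 267.1, new loans extended by domestic banks to foreign borrowers 687.3, foreign purchases of equities on the domestic stock exchange 561.7, increase in resident deposits held at foreign banks 186.6; capital account: capital transfers received from emigrants 49.6.)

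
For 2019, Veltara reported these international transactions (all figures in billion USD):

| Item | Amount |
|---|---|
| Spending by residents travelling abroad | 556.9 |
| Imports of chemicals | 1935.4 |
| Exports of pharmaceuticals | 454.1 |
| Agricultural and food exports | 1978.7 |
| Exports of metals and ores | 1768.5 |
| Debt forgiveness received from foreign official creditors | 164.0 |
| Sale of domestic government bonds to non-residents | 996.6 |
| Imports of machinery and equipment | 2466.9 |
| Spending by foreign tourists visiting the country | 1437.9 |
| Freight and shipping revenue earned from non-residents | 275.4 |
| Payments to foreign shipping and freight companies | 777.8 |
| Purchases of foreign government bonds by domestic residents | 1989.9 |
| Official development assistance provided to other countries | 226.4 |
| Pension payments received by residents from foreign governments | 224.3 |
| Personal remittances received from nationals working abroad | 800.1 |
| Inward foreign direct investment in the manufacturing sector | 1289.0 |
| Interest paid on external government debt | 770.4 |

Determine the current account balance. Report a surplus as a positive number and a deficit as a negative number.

Goods: 1978.7 - 1935.4 + 1768.5 + 454.1 - 2466.9 = -201.0
Services: -556.9 - 777.8 + 1437.9 + 275.4 = 378.6
Primary income: -770.4
Secondary income: 800.1 + 224.3 - 226.4 = 798.0
Current account = (-201.0) + 378.6 + (-770.4) + 798.0 = 205.2
(Excluded from the current account — capital account: debt forgiveness received from foreign official creditors 164.0; financial account: sale of domestic government bonds to non-residents 996.6, purchases of foreign government bonds by domestic residents 1989.9, inward foreign direct investment in the manufacturing sector 1289.0.)

205.2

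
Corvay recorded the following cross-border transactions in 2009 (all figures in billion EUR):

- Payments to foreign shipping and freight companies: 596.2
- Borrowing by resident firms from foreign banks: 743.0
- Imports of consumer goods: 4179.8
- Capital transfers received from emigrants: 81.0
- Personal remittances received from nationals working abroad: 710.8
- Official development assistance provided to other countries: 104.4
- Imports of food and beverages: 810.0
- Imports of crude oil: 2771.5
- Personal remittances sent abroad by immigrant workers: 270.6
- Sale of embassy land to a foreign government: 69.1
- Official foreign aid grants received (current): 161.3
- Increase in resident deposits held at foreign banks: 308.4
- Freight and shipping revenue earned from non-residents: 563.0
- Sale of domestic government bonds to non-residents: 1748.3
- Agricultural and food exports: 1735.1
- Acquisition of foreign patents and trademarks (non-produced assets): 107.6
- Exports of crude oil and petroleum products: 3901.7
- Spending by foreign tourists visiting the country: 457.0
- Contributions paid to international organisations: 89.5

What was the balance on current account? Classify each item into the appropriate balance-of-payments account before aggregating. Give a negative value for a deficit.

Goods: -4179.8 - 2771.5 + 1735.1 - 810.0 + 3901.7 = -2124.5
Services: 563.0 + 457.0 - 596.2 = 423.8
Secondary income: -104.4 + 710.8 - 270.6 - 89.5 + 161.3 = 407.6
Current account = (-2124.5) + 423.8 + 407.6 = -1293.1
(Excluded from the current account — financial account: borrowing by resident firms from foreign banks 743.0, increase in resident deposits held at foreign banks 308.4, sale of domestic government bonds to non-residents 1748.3; capital account: capital transfers received from emigrants 81.0, sale of embassy land to a foreign government 69.1, acquisition of foreign patents and trademarks (non-produced assets) 107.6.)

-1293.1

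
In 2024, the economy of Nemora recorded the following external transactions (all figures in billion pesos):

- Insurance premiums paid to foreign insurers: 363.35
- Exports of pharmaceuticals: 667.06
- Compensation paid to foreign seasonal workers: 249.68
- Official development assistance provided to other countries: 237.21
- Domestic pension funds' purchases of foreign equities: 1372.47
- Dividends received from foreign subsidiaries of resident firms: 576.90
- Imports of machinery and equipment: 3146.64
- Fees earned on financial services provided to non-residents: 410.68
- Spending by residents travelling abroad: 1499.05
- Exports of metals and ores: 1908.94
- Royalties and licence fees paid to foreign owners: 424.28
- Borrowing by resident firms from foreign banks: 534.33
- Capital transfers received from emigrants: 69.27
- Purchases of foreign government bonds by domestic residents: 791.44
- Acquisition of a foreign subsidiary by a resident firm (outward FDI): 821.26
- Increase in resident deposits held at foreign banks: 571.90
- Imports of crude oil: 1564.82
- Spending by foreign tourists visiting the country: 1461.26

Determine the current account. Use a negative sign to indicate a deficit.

-2460.19

Goods: -3146.64 - 1564.82 + 1908.94 + 667.06 = -2135.46
Services: 1461.26 + 410.68 - 1499.05 - 363.35 - 424.28 = -414.74
Primary income: -249.68 + 576.90 = 327.22
Secondary income: -237.21
Current account = (-2135.46) + (-414.74) + 327.22 + (-237.21) = -2460.19
(Excluded from the current account — financial account: domestic pension funds' purchases of foreign equities 1372.47, borrowing by resident firms from foreign banks 534.33, purchases of foreign government bonds by domestic residents 791.44, acquisition of a foreign subsidiary by a resident firm (outward FDI) 821.26, increase in resident deposits held at foreign banks 571.90; capital account: capital transfers received from emigrants 69.27.)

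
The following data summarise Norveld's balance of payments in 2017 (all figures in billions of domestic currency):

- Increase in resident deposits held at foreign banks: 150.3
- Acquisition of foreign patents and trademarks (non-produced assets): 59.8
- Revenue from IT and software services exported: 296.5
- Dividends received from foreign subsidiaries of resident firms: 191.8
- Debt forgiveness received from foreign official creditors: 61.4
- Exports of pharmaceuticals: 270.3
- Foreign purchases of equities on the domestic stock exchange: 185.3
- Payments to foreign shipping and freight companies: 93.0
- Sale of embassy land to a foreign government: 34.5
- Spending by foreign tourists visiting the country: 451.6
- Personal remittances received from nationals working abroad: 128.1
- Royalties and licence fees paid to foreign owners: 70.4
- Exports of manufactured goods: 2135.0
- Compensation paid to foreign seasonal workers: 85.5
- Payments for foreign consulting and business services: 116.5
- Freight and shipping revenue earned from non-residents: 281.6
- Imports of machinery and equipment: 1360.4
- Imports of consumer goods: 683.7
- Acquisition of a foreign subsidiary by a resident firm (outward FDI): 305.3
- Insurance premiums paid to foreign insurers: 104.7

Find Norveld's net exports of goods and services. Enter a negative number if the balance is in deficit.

Goods: 270.3 - 1360.4 - 683.7 + 2135.0 = 361.2
Services: -116.5 + 281.6 - 93.0 + 296.5 - 70.4 + 451.6 - 104.7 = 645.1
Trade balance = 361.2 + 645.1 = 1006.3
(Excluded from the trade balance — financial account: increase in resident deposits held at foreign banks 150.3, foreign purchases of equities on the domestic stock exchange 185.3, acquisition of a foreign subsidiary by a resident firm (outward FDI) 305.3; capital account: acquisition of foreign patents and trademarks (non-produced assets) 59.8, debt forgiveness received from foreign official creditors 61.4, sale of embassy land to a foreign government 34.5; primary income: dividends received from foreign subsidiaries of resident firms 191.8, compensation paid to foreign seasonal workers 85.5; secondary income: personal remittances received from nationals working abroad 128.1.)

1006.3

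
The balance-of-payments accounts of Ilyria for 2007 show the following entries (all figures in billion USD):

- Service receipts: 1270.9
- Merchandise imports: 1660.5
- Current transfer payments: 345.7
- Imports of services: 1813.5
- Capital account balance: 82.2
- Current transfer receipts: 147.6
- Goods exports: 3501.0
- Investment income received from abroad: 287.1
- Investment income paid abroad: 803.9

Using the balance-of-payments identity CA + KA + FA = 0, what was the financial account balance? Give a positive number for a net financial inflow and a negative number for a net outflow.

Goods balance = 3501.0 - 1660.5 = 1840.5
Services balance = 1270.9 - 1813.5 = -542.6
Trade balance (goods + services) = 1840.5 + (-542.6) = 1297.9
Net primary income = 287.1 - 803.9 = -516.8
Net secondary income = 147.6 - 345.7 = -198.1
Current account = 1297.9 + (-516.8) + (-198.1) = 583.0
Financial account = -(583.0 + 82.2) = -665.2

-665.2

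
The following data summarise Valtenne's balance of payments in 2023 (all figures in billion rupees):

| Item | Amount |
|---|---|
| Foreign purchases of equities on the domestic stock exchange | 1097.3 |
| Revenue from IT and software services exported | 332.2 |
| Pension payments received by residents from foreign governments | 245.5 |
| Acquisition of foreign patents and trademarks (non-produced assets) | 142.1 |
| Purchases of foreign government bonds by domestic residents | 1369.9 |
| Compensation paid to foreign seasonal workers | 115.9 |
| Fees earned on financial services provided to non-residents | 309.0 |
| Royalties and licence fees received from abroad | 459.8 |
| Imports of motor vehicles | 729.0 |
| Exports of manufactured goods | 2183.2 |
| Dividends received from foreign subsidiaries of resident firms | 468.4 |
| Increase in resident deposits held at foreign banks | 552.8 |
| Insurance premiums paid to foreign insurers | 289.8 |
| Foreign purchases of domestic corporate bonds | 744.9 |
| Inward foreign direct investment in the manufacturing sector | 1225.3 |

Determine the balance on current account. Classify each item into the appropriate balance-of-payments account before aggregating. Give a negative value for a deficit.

Goods: -729.0 + 2183.2 = 1454.2
Services: 459.8 + 332.2 - 289.8 + 309.0 = 811.2
Primary income: -115.9 + 468.4 = 352.5
Secondary income: 245.5
Current account = 1454.2 + 811.2 + 352.5 + 245.5 = 2863.4
(Excluded from the current account — financial account: foreign purchases of equities on the domestic stock exchange 1097.3, purchases of foreign government bonds by domestic residents 1369.9, increase in resident deposits held at foreign banks 552.8, foreign purchases of domestic corporate bonds 744.9, inward foreign direct investment in the manufacturing sector 1225.3; capital account: acquisition of foreign patents and trademarks (non-produced assets) 142.1.)

2863.4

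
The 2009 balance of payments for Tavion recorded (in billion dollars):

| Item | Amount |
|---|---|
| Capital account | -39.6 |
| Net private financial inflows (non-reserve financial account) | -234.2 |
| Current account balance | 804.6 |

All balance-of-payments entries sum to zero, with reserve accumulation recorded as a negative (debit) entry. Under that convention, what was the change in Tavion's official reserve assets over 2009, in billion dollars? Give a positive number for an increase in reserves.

530.8

Official reserve transactions balance = -(804.6 + (-39.6) + (-234.2)) = -530.8
An accumulation of reserves is recorded as a debit (negative entry), so the change in the stock of reserves is the negative of that balance.
Change in official reserves = -(-530.8) = 530.8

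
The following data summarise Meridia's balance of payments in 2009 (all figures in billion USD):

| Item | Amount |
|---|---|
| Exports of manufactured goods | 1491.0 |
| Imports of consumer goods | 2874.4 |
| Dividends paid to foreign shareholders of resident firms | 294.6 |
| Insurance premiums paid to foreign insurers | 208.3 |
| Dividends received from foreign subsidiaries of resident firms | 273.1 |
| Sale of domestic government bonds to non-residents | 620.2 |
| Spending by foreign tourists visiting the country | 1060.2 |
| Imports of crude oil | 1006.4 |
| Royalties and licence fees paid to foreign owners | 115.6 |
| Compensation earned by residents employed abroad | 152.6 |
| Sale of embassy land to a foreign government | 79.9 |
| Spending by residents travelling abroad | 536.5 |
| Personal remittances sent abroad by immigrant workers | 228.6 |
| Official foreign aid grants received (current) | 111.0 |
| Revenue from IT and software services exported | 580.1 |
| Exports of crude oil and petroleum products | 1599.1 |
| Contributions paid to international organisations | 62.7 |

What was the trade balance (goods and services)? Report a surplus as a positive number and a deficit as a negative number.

-10.8

Goods: -2874.4 + 1491.0 + 1599.1 - 1006.4 = -790.7
Services: -208.3 + 580.1 + 1060.2 - 536.5 - 115.6 = 779.9
Trade balance = -790.7 + 779.9 = -10.8
(Excluded from the trade balance — primary income: dividends paid to foreign shareholders of resident firms 294.6, dividends received from foreign subsidiaries of resident firms 273.1, compensation earned by residents employed abroad 152.6; financial account: sale of domestic government bonds to non-residents 620.2; capital account: sale of embassy land to a foreign government 79.9; secondary income: personal remittances sent abroad by immigrant workers 228.6, official foreign aid grants received (current) 111.0, contributions paid to international organisations 62.7.)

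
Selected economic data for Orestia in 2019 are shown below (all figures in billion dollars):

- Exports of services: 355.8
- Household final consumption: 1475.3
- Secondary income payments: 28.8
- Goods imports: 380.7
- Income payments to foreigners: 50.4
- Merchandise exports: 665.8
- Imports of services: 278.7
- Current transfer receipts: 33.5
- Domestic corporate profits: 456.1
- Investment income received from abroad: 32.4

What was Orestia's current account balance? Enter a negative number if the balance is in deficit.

348.9

Goods balance = 665.8 - 380.7 = 285.1
Services balance = 355.8 - 278.7 = 77.1
Trade balance (goods + services) = 285.1 + 77.1 = 362.2
Net primary income = 32.4 - 50.4 = -18.0
Net secondary income = 33.5 - 28.8 = 4.7
Current account = 362.2 + (-18.0) + 4.7 = 348.9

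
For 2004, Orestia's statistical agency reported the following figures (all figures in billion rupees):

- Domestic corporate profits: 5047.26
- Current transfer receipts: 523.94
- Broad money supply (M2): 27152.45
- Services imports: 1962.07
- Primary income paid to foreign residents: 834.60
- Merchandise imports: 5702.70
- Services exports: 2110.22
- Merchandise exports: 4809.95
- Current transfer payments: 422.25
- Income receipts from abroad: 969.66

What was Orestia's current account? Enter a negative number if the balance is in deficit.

Goods balance = 4809.95 - 5702.70 = -892.75
Services balance = 2110.22 - 1962.07 = 148.15
Trade balance (goods + services) = -892.75 + 148.15 = -744.60
Net primary income = 969.66 - 834.60 = 135.06
Net secondary income = 523.94 - 422.25 = 101.69
Current account = -744.60 + 135.06 + 101.69 = -507.85

-507.85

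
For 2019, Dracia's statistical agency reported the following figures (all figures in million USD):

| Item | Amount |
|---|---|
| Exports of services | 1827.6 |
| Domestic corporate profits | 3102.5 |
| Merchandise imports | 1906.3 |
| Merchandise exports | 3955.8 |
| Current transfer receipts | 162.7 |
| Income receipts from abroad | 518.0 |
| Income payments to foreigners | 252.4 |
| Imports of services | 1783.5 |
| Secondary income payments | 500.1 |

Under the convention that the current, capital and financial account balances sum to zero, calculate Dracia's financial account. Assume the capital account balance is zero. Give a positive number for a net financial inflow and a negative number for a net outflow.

-2021.8

Goods balance = 3955.8 - 1906.3 = 2049.5
Services balance = 1827.6 - 1783.5 = 44.1
Trade balance (goods + services) = 2049.5 + 44.1 = 2093.6
Net primary income = 518.0 - 252.4 = 265.6
Net secondary income = 162.7 - 500.1 = -337.4
Current account = 2093.6 + 265.6 + (-337.4) = 2021.8
Financial account = -(2021.8) = -2021.8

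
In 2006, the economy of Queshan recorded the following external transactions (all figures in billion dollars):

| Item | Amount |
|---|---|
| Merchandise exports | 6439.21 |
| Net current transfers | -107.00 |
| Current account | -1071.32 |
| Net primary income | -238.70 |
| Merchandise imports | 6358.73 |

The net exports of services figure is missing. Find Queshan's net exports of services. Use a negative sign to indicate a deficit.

Current account = goods balance + services balance + net primary income + net secondary income
Sum of the known components = -265.22
Net exports of services = CA - (known components) = -1071.32 - (-265.22) = -806.10

-806.10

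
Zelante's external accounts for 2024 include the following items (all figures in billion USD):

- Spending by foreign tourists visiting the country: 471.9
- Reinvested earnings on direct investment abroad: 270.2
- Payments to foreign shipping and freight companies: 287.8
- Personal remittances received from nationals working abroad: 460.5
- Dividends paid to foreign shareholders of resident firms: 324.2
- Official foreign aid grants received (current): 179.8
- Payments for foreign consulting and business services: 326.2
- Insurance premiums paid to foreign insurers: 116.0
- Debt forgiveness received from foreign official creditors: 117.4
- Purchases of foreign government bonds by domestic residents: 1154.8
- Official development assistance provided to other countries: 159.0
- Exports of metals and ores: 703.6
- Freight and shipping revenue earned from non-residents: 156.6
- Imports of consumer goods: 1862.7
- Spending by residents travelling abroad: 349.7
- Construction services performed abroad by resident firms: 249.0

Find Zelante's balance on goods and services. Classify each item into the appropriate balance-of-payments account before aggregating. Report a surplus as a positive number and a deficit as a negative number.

Goods: -1862.7 + 703.6 = -1159.1
Services: -349.7 + 471.9 + 249.0 - 116.0 + 156.6 - 287.8 - 326.2 = -202.2
Trade balance = -1159.1 + (-202.2) = -1361.3
(Excluded from the trade balance — primary income: reinvested earnings on direct investment abroad 270.2, dividends paid to foreign shareholders of resident firms 324.2; secondary income: personal remittances received from nationals working abroad 460.5, official foreign aid grants received (current) 179.8, official development assistance provided to other countries 159.0; capital account: debt forgiveness received from foreign official creditors 117.4; financial account: purchases of foreign government bonds by domestic residents 1154.8.)

-1361.3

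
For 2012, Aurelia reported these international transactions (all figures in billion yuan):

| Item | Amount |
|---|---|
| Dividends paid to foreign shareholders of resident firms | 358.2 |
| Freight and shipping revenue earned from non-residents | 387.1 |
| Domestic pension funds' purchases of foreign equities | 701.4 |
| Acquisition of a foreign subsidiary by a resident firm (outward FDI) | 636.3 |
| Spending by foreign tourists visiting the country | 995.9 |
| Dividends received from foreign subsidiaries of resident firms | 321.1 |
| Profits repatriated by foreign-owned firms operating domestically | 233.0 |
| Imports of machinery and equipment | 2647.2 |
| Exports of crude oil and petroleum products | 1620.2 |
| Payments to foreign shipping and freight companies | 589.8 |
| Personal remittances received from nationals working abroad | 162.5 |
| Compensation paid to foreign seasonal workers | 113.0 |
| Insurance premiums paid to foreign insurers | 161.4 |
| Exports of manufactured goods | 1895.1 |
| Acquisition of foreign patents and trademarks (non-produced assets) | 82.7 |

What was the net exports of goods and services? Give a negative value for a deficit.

Goods: -2647.2 + 1620.2 + 1895.1 = 868.1
Services: 995.9 - 161.4 - 589.8 + 387.1 = 631.8
Trade balance = 868.1 + 631.8 = 1499.9
(Excluded from the trade balance — primary income: dividends paid to foreign shareholders of resident firms 358.2, dividends received from foreign subsidiaries of resident firms 321.1, profits repatriated by foreign-owned firms operating domestically 233.0, compensation paid to foreign seasonal workers 113.0; financial account: domestic pension funds' purchases of foreign equities 701.4, acquisition of a foreign subsidiary by a resident firm (outward FDI) 636.3; secondary income: personal remittances received from nationals working abroad 162.5; capital account: acquisition of foreign patents and trademarks (non-produced assets) 82.7.)

1499.9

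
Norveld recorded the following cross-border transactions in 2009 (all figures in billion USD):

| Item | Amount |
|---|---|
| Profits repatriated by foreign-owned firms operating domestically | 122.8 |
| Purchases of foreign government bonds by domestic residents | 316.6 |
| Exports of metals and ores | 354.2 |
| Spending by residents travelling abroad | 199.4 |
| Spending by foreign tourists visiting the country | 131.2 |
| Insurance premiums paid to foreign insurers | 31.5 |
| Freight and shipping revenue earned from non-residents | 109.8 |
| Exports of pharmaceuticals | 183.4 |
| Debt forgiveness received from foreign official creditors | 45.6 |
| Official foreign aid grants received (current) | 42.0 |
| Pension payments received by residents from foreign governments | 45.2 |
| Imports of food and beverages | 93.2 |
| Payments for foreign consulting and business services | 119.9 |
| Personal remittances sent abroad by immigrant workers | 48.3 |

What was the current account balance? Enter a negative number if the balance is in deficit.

250.7

Goods: 354.2 + 183.4 - 93.2 = 444.4
Services: 131.2 - 31.5 - 119.9 - 199.4 + 109.8 = -109.8
Primary income: -122.8
Secondary income: -48.3 + 42.0 + 45.2 = 38.9
Current account = 444.4 + (-109.8) + (-122.8) + 38.9 = 250.7
(Excluded from the current account — financial account: purchases of foreign government bonds by domestic residents 316.6; capital account: debt forgiveness received from foreign official creditors 45.6.)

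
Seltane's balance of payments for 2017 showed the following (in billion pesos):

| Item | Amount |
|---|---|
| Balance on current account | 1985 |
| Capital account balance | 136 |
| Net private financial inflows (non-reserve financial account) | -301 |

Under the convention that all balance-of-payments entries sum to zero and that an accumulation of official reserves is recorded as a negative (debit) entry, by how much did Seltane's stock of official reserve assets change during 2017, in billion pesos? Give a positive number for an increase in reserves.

Official reserve transactions balance = -(1985 + 136 + (-301)) = -1820
An accumulation of reserves is recorded as a debit (negative entry), so the change in the stock of reserves is the negative of that balance.
Change in official reserves = -(-1820) = 1820

1820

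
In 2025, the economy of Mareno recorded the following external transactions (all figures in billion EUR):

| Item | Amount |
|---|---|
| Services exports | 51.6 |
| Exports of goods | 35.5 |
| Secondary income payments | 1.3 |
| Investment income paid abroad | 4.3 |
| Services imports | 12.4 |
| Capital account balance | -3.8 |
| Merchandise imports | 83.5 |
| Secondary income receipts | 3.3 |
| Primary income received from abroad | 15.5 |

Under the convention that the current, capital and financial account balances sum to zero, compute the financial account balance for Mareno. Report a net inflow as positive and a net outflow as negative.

Goods balance = 35.5 - 83.5 = -48.0
Services balance = 51.6 - 12.4 = 39.2
Trade balance (goods + services) = -48.0 + 39.2 = -8.8
Net primary income = 15.5 - 4.3 = 11.2
Net secondary income = 3.3 - 1.3 = 2.0
Current account = -8.8 + 11.2 + 2.0 = 4.4
Financial account = -(4.4 + (-3.8)) = -0.6

-0.6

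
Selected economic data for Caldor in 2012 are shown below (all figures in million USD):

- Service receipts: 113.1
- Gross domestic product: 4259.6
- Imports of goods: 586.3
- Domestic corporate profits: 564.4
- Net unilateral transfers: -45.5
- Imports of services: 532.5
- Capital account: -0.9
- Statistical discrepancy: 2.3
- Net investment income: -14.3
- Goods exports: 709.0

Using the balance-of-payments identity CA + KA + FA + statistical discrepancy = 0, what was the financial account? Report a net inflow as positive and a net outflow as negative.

355.1

Goods balance = 709.0 - 586.3 = 122.7
Services balance = 113.1 - 532.5 = -419.4
Trade balance (goods + services) = 122.7 + (-419.4) = -296.7
Net primary income = -14.3
Net secondary income = -45.5
Current account = -296.7 + (-14.3) + (-45.5) = -356.5
Financial account = -(-356.5 + (-0.9) + 2.3) = 355.1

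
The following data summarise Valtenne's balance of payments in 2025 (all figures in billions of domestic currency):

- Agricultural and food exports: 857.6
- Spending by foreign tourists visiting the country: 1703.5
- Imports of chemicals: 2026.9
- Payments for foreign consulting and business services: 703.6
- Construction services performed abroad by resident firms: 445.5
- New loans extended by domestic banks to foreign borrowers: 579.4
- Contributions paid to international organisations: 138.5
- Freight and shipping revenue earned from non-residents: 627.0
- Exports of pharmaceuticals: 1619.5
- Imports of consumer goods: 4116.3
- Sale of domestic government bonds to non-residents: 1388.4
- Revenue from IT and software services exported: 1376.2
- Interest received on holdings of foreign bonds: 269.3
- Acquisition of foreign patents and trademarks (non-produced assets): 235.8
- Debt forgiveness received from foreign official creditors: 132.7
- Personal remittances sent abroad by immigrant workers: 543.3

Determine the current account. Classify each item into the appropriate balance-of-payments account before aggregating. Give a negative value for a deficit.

-630.0

Goods: 857.6 - 2026.9 + 1619.5 - 4116.3 = -3666.1
Services: 627.0 - 703.6 + 1376.2 + 1703.5 + 445.5 = 3448.6
Primary income: 269.3
Secondary income: -138.5 - 543.3 = -681.8
Current account = (-3666.1) + 3448.6 + 269.3 + (-681.8) = -630.0
(Excluded from the current account — financial account: new loans extended by domestic banks to foreign borrowers 579.4, sale of domestic government bonds to non-residents 1388.4; capital account: acquisition of foreign patents and trademarks (non-produced assets) 235.8, debt forgiveness received from foreign official creditors 132.7.)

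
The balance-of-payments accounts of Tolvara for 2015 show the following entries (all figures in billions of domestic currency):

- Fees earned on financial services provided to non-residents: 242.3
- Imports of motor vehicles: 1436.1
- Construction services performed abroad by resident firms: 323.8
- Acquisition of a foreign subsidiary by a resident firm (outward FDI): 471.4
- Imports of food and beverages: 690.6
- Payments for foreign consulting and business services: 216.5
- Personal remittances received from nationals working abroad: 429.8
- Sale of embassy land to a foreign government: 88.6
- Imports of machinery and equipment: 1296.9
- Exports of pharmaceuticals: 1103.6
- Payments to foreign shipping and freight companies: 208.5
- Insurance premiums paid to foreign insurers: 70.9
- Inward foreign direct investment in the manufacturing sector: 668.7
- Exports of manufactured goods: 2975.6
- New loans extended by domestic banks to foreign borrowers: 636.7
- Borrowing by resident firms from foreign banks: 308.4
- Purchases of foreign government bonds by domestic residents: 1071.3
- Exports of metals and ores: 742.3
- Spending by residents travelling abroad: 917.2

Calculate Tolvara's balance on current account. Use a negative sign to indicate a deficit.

Goods: -1436.1 + 742.3 + 2975.6 - 690.6 - 1296.9 + 1103.6 = 1397.9
Services: -917.2 - 216.5 + 323.8 - 208.5 + 242.3 - 70.9 = -847.0
Secondary income: 429.8
Current account = 1397.9 + (-847.0) + 429.8 = 980.7
(Excluded from the current account — financial account: acquisition of a foreign subsidiary by a resident firm (outward FDI) 471.4, inward foreign direct investment in the manufacturing sector 668.7, new loans extended by domestic banks to foreign borrowers 636.7, borrowing by resident firms from foreign banks 308.4, purchases of foreign government bonds by domestic residents 1071.3; capital account: sale of embassy land to a foreign government 88.6.)

980.7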